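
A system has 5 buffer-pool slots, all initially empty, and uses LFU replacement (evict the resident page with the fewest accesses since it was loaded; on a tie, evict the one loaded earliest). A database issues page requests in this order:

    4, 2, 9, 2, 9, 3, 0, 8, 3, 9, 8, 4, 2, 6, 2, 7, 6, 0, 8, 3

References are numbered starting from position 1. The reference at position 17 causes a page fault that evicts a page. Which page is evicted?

pos 1: 4 -> fault, frames [4]
pos 2: 2 -> fault, frames [4, 2]
pos 3: 9 -> fault, frames [4, 2, 9]
pos 4: 2 -> hit
pos 5: 9 -> hit
pos 6: 3 -> fault, frames [4, 2, 9, 3]
pos 7: 0 -> fault, frames [4, 2, 9, 3, 0]
pos 8: 8 -> fault, evict 4, frames [2, 9, 3, 0, 8]
pos 9: 3 -> hit
pos 10: 9 -> hit
pos 11: 8 -> hit
pos 12: 4 -> fault, evict 0, frames [2, 9, 3, 8, 4]
pos 13: 2 -> hit
pos 14: 6 -> fault, evict 4, frames [2, 9, 3, 8, 6]
pos 15: 2 -> hit
pos 16: 7 -> fault, evict 6, frames [2, 9, 3, 8, 7]
pos 17: 6 -> fault, evict 7, frames [2, 9, 3, 8, 6]
At position 17, page 7 is evicted.

7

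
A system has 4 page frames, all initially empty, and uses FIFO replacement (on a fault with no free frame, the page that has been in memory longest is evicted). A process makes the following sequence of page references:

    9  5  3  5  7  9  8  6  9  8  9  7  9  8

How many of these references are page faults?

9: fault, frames (9)
5: fault, frames (9 5)
3: fault, frames (9 5 3)
5: hit
7: fault, frames (9 5 3 7)
9: hit
8: fault, evict 9, frames (5 3 7 8)
6: fault, evict 5, frames (3 7 8 6)
9: fault, evict 3, frames (7 8 6 9)
8: hit
9: hit
7: hit
9: hit
8: hit
Page faults: 7.

7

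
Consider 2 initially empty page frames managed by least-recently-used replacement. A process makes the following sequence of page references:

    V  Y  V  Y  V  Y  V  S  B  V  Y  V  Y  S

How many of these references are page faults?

V -> fault, frames {V}
Y -> fault, frames {V,Y}
V -> hit
Y -> hit
V -> hit
Y -> hit
V -> hit
S -> fault, evict Y, frames {V,S}
B -> fault, evict V, frames {S,B}
V -> fault, evict S, frames {B,V}
Y -> fault, evict B, frames {V,Y}
V -> hit
Y -> hit
S -> fault, evict V, frames {Y,S}
Page faults: 7.

7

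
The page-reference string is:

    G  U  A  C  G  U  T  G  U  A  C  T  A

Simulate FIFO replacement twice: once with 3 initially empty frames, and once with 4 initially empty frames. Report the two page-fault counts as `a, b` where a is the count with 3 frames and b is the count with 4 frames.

9, 10

3 frames: F F F F F F F . . F F . . → 9 faults.
4 frames: F F F F . . F F F F F F . → 10 faults.
10 > 9: adding a frame increased faults — Belady's anomaly.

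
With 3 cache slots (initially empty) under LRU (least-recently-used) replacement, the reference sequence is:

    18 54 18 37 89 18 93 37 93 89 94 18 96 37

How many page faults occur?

18 → miss, frames (18)
54 → miss, frames (18 54)
18 → hit
37 → miss, frames (54 18 37)
89 → miss, evict 54, frames (18 37 89)
18 → hit
93 → miss, evict 37, frames (89 18 93)
37 → miss, evict 89, frames (18 93 37)
93 → hit
89 → miss, evict 18, frames (37 93 89)
94 → miss, evict 37, frames (93 89 94)
18 → miss, evict 93, frames (89 94 18)
96 → miss, evict 89, frames (94 18 96)
37 → miss, evict 94, frames (18 96 37)
Page faults: 11.

11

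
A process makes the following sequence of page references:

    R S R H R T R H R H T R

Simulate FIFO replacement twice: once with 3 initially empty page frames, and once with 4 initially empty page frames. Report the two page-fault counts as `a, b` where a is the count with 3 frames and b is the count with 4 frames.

3 frames: F F . F . F F . . . . . → 5 faults.
4 frames: F F . F . F . . . . . . → 4 faults.
4 < 5: adding a frame reduced faults, as is typical.

5, 4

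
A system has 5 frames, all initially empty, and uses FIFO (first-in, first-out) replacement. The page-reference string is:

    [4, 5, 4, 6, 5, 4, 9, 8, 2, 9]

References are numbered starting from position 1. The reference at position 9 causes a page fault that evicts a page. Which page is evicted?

pos 1: 4: miss, frames (4)
pos 2: 5: miss, frames (4 5)
pos 3: 4: hit
pos 4: 6: miss, frames (4 5 6)
pos 5: 5: hit
pos 6: 4: hit
pos 7: 9: miss, frames (4 5 6 9)
pos 8: 8: miss, frames (4 5 6 9 8)
pos 9: 2: miss, evict 4, frames (5 6 9 8 2)
At position 9, page 4 is evicted.

4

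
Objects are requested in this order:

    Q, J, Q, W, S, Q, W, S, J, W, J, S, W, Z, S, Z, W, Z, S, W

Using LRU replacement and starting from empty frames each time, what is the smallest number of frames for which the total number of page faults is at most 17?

f=1: 20 faults
f=2: 16 faults
f=3: 6 faults
f=4: 5 faults
f=5: 5 faults
Smallest f with faults ≤ 17 is 2.

2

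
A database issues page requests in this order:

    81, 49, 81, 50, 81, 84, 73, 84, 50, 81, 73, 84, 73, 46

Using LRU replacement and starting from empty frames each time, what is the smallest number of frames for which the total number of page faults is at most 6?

4

f=1: 14 faults
f=2: 10 faults
f=3: 10 faults
f=4: 6 faults
f=5: 6 faults
f=6: 6 faults
Smallest f with faults ≤ 6 is 4.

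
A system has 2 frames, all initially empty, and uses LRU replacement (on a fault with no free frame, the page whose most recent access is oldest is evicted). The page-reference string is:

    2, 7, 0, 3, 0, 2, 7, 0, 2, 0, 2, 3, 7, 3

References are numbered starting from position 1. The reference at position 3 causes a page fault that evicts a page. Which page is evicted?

pos 1: 2: fault, frames (2)
pos 2: 7: fault, frames (2 7)
pos 3: 0: fault, evict 2, frames (7 0)
At position 3, page 2 is evicted.

2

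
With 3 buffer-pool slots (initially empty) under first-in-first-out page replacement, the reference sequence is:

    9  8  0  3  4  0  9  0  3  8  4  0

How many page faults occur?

9: fault, frames {9}
8: fault, frames {9,8}
0: fault, frames {9,8,0}
3: fault, evict 9, frames {8,0,3}
4: fault, evict 8, frames {0,3,4}
0: hit
9: fault, evict 0, frames {3,4,9}
0: fault, evict 3, frames {4,9,0}
3: fault, evict 4, frames {9,0,3}
8: fault, evict 9, frames {0,3,8}
4: fault, evict 0, frames {3,8,4}
0: fault, evict 3, frames {8,4,0}
Page faults: 11.

11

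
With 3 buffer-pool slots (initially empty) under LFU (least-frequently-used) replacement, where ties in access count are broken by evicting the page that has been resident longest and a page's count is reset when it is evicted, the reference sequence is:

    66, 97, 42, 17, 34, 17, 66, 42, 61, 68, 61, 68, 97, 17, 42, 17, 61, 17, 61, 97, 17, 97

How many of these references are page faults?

14

66: fault, frames [66]
97: fault, frames [66, 97]
42: fault, frames [66, 97, 42]
17: fault, evict 66, frames [97, 42, 17]
34: fault, evict 97, frames [42, 17, 34]
17: hit
66: fault, evict 42, frames [17, 34, 66]
42: fault, evict 34, frames [17, 66, 42]
61: fault, evict 66, frames [17, 42, 61]
68: fault, evict 42, frames [17, 61, 68]
61: hit
68: hit
97: fault, evict 17, frames [61, 68, 97]
17: fault, evict 97, frames [61, 68, 17]
42: fault, evict 17, frames [61, 68, 42]
17: fault, evict 42, frames [61, 68, 17]
61: hit
17: hit
61: hit
97: fault, evict 68, frames [61, 17, 97]
17: hit
97: hit
Page faults: 14.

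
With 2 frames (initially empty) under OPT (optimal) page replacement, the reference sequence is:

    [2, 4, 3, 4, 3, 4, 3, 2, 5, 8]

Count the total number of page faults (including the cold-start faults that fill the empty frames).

6

2 -> miss, frames {2}
4 -> miss, frames {2,4}
3 -> miss, evict 2, frames {4,3}
4 -> hit
3 -> hit
4 -> hit
3 -> hit
2 -> miss, evict 3, frames {4,2}
5 -> miss, evict 2, frames {4,5}
8 -> miss, evict 5, frames {4,8}
Page faults: 6.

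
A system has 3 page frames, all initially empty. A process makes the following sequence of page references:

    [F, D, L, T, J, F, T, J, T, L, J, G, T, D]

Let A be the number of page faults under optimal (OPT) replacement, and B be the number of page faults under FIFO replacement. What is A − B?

Under OPT: F F F F F . . . . F . F . F → 8 faults.
Under FIFO: F F F F F F . . . F . F F F → 10 faults.
A − B = 8 − 10 = -2.

-2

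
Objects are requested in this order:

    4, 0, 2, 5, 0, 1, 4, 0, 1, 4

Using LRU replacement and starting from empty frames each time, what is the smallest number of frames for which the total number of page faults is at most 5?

5

f=1: 10 faults
f=2: 10 faults
f=3: 6 faults
f=4: 6 faults
f=5: 5 faults
Smallest f with faults ≤ 5 is 5.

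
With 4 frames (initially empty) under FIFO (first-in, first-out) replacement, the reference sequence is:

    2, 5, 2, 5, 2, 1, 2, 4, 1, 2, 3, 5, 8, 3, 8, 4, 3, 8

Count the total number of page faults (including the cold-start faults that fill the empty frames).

6

2 → fault, frames [2]
5 → fault, frames [2, 5]
2 → hit
5 → hit
2 → hit
1 → fault, frames [2, 5, 1]
2 → hit
4 → fault, frames [2, 5, 1, 4]
1 → hit
2 → hit
3 → fault, evict 2, frames [5, 1, 4, 3]
5 → hit
8 → fault, evict 5, frames [1, 4, 3, 8]
3 → hit
8 → hit
4 → hit
3 → hit
8 → hit
Page faults: 6.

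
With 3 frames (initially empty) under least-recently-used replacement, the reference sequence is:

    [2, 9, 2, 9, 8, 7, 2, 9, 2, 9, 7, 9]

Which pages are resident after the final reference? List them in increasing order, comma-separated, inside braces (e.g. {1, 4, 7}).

{2, 7, 9}

2 -> fault, frames {2}
9 -> fault, frames {2,9}
2 -> hit
9 -> hit
8 -> fault, frames {2,9,8}
7 -> fault, evict 2, frames {9,8,7}
2 -> fault, evict 9, frames {8,7,2}
9 -> fault, evict 8, frames {7,2,9}
2 -> hit
9 -> hit
7 -> hit
9 -> hit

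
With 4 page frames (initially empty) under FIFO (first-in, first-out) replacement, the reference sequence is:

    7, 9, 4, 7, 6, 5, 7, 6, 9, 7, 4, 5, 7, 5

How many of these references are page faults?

8

7: fault, frames [7]
9: fault, frames [7, 9]
4: fault, frames [7, 9, 4]
7: hit
6: fault, frames [7, 9, 4, 6]
5: fault, evict 7, frames [9, 4, 6, 5]
7: fault, evict 9, frames [4, 6, 5, 7]
6: hit
9: fault, evict 4, frames [6, 5, 7, 9]
7: hit
4: fault, evict 6, frames [5, 7, 9, 4]
5: hit
7: hit
5: hit
Page faults: 8.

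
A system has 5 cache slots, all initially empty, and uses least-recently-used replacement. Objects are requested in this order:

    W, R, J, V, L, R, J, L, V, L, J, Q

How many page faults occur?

6

W -> fault, frames (W)
R -> fault, frames (W R)
J -> fault, frames (W R J)
V -> fault, frames (W R J V)
L -> fault, frames (W R J V L)
R -> hit
J -> hit
L -> hit
V -> hit
L -> hit
J -> hit
Q -> fault, evict W, frames (R V L J Q)
Page faults: 6.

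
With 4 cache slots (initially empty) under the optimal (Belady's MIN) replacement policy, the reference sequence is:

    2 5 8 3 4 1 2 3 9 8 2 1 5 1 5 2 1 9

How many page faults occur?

8

2 → miss, frames [2]
5 → miss, frames [2, 5]
8 → miss, frames [2, 5, 8]
3 → miss, frames [2, 5, 8, 3]
4 → miss, evict 5, frames [2, 8, 3, 4]
1 → miss, evict 4, frames [2, 8, 3, 1]
2 → hit
3 → hit
9 → miss, evict 3, frames [2, 8, 1, 9]
8 → hit
2 → hit
1 → hit
5 → miss, evict 8, frames [2, 1, 9, 5]
1 → hit
5 → hit
2 → hit
1 → hit
9 → hit
Page faults: 8.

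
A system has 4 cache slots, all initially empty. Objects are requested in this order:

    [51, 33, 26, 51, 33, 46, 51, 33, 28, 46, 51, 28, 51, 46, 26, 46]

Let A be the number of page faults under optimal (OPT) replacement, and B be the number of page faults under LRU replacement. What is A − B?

Under OPT: F F F . . F . . F . . . . . . . → 5 faults.
Under LRU: F F F . . F . . F . . . . . F . → 6 faults.
A − B = 5 − 6 = -1.

-1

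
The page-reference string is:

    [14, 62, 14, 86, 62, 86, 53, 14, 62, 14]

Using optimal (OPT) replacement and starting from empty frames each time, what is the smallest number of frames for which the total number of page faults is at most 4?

f=1: 10 faults
f=2: 5 faults
f=3: 4 faults
f=4: 4 faults
Smallest f with faults ≤ 4 is 3.

3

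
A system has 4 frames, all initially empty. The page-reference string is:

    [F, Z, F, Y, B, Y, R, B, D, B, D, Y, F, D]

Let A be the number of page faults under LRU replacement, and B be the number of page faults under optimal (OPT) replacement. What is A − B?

Under LRU: F F . F F . F . F . . . F . → 7 faults.
Under OPT: F F . F F . F . F . . . . . → 6 faults.
A − B = 7 − 6 = 1.

1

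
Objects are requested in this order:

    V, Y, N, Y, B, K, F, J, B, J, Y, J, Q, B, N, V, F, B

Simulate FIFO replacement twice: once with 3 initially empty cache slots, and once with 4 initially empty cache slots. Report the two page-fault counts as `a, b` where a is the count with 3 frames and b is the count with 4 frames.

14, 13

3 frames: F F F . F F F F F . F . F . F F F F → 14 faults.
4 frames: F F F . F F F F . . F . F F F F F . → 13 faults.
13 < 14: adding a frame reduced faults, as is typical.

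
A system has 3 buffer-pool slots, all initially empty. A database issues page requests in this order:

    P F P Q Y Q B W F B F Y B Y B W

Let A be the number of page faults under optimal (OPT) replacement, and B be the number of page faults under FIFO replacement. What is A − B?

Under OPT: F F . F F . F F . . . F . . . . → 7 faults.
Under FIFO: F F . F F . F F F . . F F . . F → 10 faults.
A − B = 7 − 10 = -3.

-3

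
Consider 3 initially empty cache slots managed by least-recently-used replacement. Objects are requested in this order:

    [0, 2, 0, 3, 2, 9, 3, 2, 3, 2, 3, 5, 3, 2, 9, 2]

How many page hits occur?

0: fault, frames [0]
2: fault, frames [0, 2]
0: hit
3: fault, frames [2, 0, 3]
2: hit
9: fault, evict 0, frames [3, 2, 9]
3: hit
2: hit
3: hit
2: hit
3: hit
5: fault, evict 9, frames [2, 3, 5]
3: hit
2: hit
9: fault, evict 5, frames [3, 2, 9]
2: hit
Hits: 10.

10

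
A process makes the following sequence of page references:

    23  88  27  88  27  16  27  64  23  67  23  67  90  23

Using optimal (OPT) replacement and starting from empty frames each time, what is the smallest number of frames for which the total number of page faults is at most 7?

3

f=1: 14 faults
f=2: 8 faults
f=3: 7 faults
f=4: 7 faults
f=5: 7 faults
f=6: 7 faults
f=7: 7 faults
Smallest f with faults ≤ 7 is 3.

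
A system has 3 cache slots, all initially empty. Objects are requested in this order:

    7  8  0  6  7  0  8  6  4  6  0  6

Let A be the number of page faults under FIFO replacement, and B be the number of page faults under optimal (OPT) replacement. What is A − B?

Under FIFO: F F F F F . F . F F F . → 9 faults.
Under OPT: F F F F . . F . F . . . → 6 faults.
A − B = 9 − 6 = 3.

3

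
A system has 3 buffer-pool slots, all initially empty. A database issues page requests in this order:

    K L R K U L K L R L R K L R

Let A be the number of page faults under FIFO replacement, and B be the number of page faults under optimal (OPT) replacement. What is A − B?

Under FIFO: F F F . F . F F F . . . . . → 7 faults.
Under OPT: F F F . F . . . F . . . . . → 5 faults.
A − B = 7 − 5 = 2.

2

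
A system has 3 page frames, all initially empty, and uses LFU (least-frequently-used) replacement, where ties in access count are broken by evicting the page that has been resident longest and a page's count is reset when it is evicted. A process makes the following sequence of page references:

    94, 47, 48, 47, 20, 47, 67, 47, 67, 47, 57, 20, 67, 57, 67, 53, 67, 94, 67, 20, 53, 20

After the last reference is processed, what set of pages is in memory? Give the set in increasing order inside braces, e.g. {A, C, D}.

{20, 47, 67}

94 → fault, frames [94]
47 → fault, frames [94, 47]
48 → fault, frames [94, 47, 48]
47 → hit
20 → fault, evict 94, frames [47, 48, 20]
47 → hit
67 → fault, evict 48, frames [47, 20, 67]
47 → hit
67 → hit
47 → hit
57 → fault, evict 20, frames [47, 67, 57]
20 → fault, evict 57, frames [47, 67, 20]
67 → hit
57 → fault, evict 20, frames [47, 67, 57]
67 → hit
53 → fault, evict 57, frames [47, 67, 53]
67 → hit
94 → fault, evict 53, frames [47, 67, 94]
67 → hit
20 → fault, evict 94, frames [47, 67, 20]
53 → fault, evict 20, frames [47, 67, 53]
20 → fault, evict 53, frames [47, 67, 20]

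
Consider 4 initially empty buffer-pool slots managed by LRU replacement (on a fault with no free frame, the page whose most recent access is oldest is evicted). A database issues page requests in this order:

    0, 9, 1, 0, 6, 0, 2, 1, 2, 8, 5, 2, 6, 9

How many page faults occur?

0 → miss, frames [0]
9 → miss, frames [0, 9]
1 → miss, frames [0, 9, 1]
0 → hit
6 → miss, frames [9, 1, 0, 6]
0 → hit
2 → miss, evict 9, frames [1, 6, 0, 2]
1 → hit
2 → hit
8 → miss, evict 6, frames [0, 1, 2, 8]
5 → miss, evict 0, frames [1, 2, 8, 5]
2 → hit
6 → miss, evict 1, frames [8, 5, 2, 6]
9 → miss, evict 8, frames [5, 2, 6, 9]
Page faults: 9.

9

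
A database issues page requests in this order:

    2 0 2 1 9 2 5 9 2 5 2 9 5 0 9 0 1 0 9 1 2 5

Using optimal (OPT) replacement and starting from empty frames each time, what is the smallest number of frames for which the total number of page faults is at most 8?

f=1: 22 faults
f=2: 12 faults
f=3: 9 faults
f=4: 7 faults
f=5: 5 faults
Smallest f with faults ≤ 8 is 4.

4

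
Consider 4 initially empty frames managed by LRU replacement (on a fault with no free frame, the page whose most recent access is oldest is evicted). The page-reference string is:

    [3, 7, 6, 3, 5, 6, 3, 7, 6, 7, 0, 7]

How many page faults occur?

5

3 -> miss, frames {3}
7 -> miss, frames {3,7}
6 -> miss, frames {3,7,6}
3 -> hit
5 -> miss, frames {7,6,3,5}
6 -> hit
3 -> hit
7 -> hit
6 -> hit
7 -> hit
0 -> miss, evict 5, frames {3,6,7,0}
7 -> hit
Page faults: 5.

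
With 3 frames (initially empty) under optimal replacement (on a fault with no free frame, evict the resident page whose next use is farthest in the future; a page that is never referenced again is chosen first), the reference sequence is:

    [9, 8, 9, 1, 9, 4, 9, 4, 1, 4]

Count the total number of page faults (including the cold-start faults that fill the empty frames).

4

9: miss, frames [9]
8: miss, frames [9, 8]
9: hit
1: miss, frames [9, 8, 1]
9: hit
4: miss, evict 8, frames [9, 1, 4]
9: hit
4: hit
1: hit
4: hit
Page faults: 4.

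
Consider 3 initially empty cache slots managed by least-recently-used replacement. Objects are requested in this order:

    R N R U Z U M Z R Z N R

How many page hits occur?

R -> miss, frames [R]
N -> miss, frames [R, N]
R -> hit
U -> miss, frames [N, R, U]
Z -> miss, evict N, frames [R, U, Z]
U -> hit
M -> miss, evict R, frames [Z, U, M]
Z -> hit
R -> miss, evict U, frames [M, Z, R]
Z -> hit
N -> miss, evict M, frames [R, Z, N]
R -> hit
Hits: 5.

5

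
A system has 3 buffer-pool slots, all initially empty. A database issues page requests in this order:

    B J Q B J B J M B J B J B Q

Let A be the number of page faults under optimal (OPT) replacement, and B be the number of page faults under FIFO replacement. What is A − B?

Under OPT: F F F . . . . F . . . . . F → 5 faults.
Under FIFO: F F F . . . . F F F . . . F → 7 faults.
A − B = 5 − 7 = -2.

-2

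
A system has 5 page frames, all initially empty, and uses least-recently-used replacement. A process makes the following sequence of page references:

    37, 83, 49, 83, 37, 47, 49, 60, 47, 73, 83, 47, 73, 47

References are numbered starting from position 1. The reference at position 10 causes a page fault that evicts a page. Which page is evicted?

pos 1: 37: fault, frames {37}
pos 2: 83: fault, frames {37,83}
pos 3: 49: fault, frames {37,83,49}
pos 4: 83: hit
pos 5: 37: hit
pos 6: 47: fault, frames {49,83,37,47}
pos 7: 49: hit
pos 8: 60: fault, frames {83,37,47,49,60}
pos 9: 47: hit
pos 10: 73: fault, evict 83, frames {37,49,60,47,73}
At position 10, page 83 is evicted.

83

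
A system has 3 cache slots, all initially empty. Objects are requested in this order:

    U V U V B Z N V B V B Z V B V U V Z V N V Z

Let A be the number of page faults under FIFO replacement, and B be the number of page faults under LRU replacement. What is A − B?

1

Under FIFO: F F . . F F F F F . . F . . . F F . . F . F → 12 faults.
Under LRU: F F . . F F F F F . . F . . . F . F . F . . → 11 faults.
A − B = 12 − 11 = 1.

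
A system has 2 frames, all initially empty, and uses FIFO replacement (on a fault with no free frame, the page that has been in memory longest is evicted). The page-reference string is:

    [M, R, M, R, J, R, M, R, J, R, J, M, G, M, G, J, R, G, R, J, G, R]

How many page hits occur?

9

M -> fault, frames {M}
R -> fault, frames {M,R}
M -> hit
R -> hit
J -> fault, evict M, frames {R,J}
R -> hit
M -> fault, evict R, frames {J,M}
R -> fault, evict J, frames {M,R}
J -> fault, evict M, frames {R,J}
R -> hit
J -> hit
M -> fault, evict R, frames {J,M}
G -> fault, evict J, frames {M,G}
M -> hit
G -> hit
J -> fault, evict M, frames {G,J}
R -> fault, evict G, frames {J,R}
G -> fault, evict J, frames {R,G}
R -> hit
J -> fault, evict R, frames {G,J}
G -> hit
R -> fault, evict G, frames {J,R}
Hits: 9.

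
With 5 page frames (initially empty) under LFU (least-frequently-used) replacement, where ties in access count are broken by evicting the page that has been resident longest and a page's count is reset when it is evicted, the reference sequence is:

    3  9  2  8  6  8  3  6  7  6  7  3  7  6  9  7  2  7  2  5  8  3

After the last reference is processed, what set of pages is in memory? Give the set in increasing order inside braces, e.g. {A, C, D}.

3 -> fault, frames {3}
9 -> fault, frames {3,9}
2 -> fault, frames {3,9,2}
8 -> fault, frames {3,9,2,8}
6 -> fault, frames {3,9,2,8,6}
8 -> hit
3 -> hit
6 -> hit
7 -> fault, evict 9, frames {3,2,8,6,7}
6 -> hit
7 -> hit
3 -> hit
7 -> hit
6 -> hit
9 -> fault, evict 2, frames {3,8,6,7,9}
7 -> hit
2 -> fault, evict 9, frames {3,8,6,7,2}
7 -> hit
2 -> hit
5 -> fault, evict 8, frames {3,6,7,2,5}
8 -> fault, evict 5, frames {3,6,7,2,8}
3 -> hit

{2, 3, 6, 7, 8}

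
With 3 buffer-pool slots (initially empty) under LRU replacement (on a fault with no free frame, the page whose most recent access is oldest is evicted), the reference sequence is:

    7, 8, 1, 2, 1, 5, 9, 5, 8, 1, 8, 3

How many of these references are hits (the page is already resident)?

3

7 → fault, frames [7]
8 → fault, frames [7, 8]
1 → fault, frames [7, 8, 1]
2 → fault, evict 7, frames [8, 1, 2]
1 → hit
5 → fault, evict 8, frames [2, 1, 5]
9 → fault, evict 2, frames [1, 5, 9]
5 → hit
8 → fault, evict 1, frames [9, 5, 8]
1 → fault, evict 9, frames [5, 8, 1]
8 → hit
3 → fault, evict 5, frames [1, 8, 3]
Hits: 3.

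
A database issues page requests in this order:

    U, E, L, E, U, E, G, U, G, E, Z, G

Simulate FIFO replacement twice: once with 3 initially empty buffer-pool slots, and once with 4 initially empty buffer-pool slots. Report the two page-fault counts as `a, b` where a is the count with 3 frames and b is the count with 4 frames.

3 frames: F F F . . . F F . F F F → 8 faults.
4 frames: F F F . . . F . . . F . → 5 faults.
5 < 8: adding a frame reduced faults, as is typical.

8, 5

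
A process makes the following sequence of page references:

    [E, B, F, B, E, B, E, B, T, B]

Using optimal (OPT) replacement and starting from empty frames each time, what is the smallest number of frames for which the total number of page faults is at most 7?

2

f=1: 10 faults
f=2: 5 faults
f=3: 4 faults
f=4: 4 faults
Smallest f with faults ≤ 7 is 2.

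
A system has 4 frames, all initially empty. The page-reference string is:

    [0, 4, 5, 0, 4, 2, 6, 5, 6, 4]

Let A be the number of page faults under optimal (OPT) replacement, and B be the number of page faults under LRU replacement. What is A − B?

-1

Under OPT: F F F . . F F . . . → 5 faults.
Under LRU: F F F . . F F F . . → 6 faults.
A − B = 5 − 6 = -1.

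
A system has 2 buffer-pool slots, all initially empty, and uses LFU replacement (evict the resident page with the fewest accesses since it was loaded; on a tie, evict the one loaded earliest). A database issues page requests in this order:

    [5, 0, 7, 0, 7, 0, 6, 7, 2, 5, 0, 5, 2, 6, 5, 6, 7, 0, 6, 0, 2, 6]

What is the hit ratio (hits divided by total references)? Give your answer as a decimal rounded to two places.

5 → miss, frames {5}
0 → miss, frames {5,0}
7 → miss, evict 5, frames {0,7}
0 → hit
7 → hit
0 → hit
6 → miss, evict 7, frames {0,6}
7 → miss, evict 6, frames {0,7}
2 → miss, evict 7, frames {0,2}
5 → miss, evict 2, frames {0,5}
0 → hit
5 → hit
2 → miss, evict 5, frames {0,2}
6 → miss, evict 2, frames {0,6}
5 → miss, evict 6, frames {0,5}
6 → miss, evict 5, frames {0,6}
7 → miss, evict 6, frames {0,7}
0 → hit
6 → miss, evict 7, frames {0,6}
0 → hit
2 → miss, evict 6, frames {0,2}
6 → miss, evict 2, frames {0,6}
Hits: 7 of 22 references → 7/22 = 0.3182.

0.32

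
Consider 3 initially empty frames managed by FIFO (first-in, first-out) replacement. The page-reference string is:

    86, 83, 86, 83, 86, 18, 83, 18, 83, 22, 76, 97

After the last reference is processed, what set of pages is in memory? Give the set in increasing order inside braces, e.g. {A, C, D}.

86: miss, frames [86]
83: miss, frames [86, 83]
86: hit
83: hit
86: hit
18: miss, frames [86, 83, 18]
83: hit
18: hit
83: hit
22: miss, evict 86, frames [83, 18, 22]
76: miss, evict 83, frames [18, 22, 76]
97: miss, evict 18, frames [22, 76, 97]

{22, 76, 97}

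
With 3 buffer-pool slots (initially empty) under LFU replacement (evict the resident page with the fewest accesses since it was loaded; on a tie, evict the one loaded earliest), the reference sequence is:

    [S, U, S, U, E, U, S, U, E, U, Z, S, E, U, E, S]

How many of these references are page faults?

5

S → miss, frames [S]
U → miss, frames [S, U]
S → hit
U → hit
E → miss, frames [S, U, E]
U → hit
S → hit
U → hit
E → hit
U → hit
Z → miss, evict E, frames [S, U, Z]
S → hit
E → miss, evict Z, frames [S, U, E]
U → hit
E → hit
S → hit
Page faults: 5.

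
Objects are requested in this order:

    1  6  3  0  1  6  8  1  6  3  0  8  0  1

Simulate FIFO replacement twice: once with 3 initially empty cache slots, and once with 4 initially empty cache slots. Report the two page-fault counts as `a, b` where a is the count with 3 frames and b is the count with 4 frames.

10, 11

3 frames: F F F F F F F . . F F . . F → 10 faults.
4 frames: F F F F . . F F F F F F . F → 11 faults.
11 > 10: adding a frame increased faults — Belady's anomaly.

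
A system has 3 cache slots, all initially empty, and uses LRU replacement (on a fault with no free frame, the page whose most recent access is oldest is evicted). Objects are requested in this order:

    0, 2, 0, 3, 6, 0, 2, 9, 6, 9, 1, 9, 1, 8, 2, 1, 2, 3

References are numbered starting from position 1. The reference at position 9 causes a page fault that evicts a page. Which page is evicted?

pos 1: 0 -> fault, frames (0)
pos 2: 2 -> fault, frames (0 2)
pos 3: 0 -> hit
pos 4: 3 -> fault, frames (2 0 3)
pos 5: 6 -> fault, evict 2, frames (0 3 6)
pos 6: 0 -> hit
pos 7: 2 -> fault, evict 3, frames (6 0 2)
pos 8: 9 -> fault, evict 6, frames (0 2 9)
pos 9: 6 -> fault, evict 0, frames (2 9 6)
At position 9, page 0 is evicted.

0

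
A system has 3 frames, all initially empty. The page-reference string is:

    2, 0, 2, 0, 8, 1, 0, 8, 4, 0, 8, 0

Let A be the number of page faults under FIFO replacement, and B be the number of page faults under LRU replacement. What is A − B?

Under FIFO: F F . . F F . . F F F . → 7 faults.
Under LRU: F F . . F F . . F . . . → 5 faults.
A − B = 7 − 5 = 2.

2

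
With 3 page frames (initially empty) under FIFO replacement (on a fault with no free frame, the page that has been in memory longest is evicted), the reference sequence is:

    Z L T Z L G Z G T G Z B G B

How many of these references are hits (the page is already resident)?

Z: miss, frames {Z}
L: miss, frames {Z,L}
T: miss, frames {Z,L,T}
Z: hit
L: hit
G: miss, evict Z, frames {L,T,G}
Z: miss, evict L, frames {T,G,Z}
G: hit
T: hit
G: hit
Z: hit
B: miss, evict T, frames {G,Z,B}
G: hit
B: hit
Hits: 8.

8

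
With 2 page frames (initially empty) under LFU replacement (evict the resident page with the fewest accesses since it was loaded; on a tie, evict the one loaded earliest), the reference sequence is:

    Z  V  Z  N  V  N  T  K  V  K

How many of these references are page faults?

9

Z → fault, frames (Z)
V → fault, frames (Z V)
Z → hit
N → fault, evict V, frames (Z N)
V → fault, evict N, frames (Z V)
N → fault, evict V, frames (Z N)
T → fault, evict N, frames (Z T)
K → fault, evict T, frames (Z K)
V → fault, evict K, frames (Z V)
K → fault, evict V, frames (Z K)
Page faults: 9.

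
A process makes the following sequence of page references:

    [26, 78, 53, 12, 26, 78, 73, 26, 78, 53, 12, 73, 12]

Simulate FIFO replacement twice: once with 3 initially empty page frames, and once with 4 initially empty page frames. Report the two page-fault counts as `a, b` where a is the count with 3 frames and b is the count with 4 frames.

3 frames: F F F F F F F . . F F . . → 9 faults.
4 frames: F F F F . . F F F F F F . → 10 faults.
10 > 9: adding a frame increased faults — Belady's anomaly.

9, 10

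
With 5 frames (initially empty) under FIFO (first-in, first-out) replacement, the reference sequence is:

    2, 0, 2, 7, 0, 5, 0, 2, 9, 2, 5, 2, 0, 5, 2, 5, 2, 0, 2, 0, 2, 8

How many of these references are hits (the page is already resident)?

2 -> miss, frames {2}
0 -> miss, frames {2,0}
2 -> hit
7 -> miss, frames {2,0,7}
0 -> hit
5 -> miss, frames {2,0,7,5}
0 -> hit
2 -> hit
9 -> miss, frames {2,0,7,5,9}
2 -> hit
5 -> hit
2 -> hit
0 -> hit
5 -> hit
2 -> hit
5 -> hit
2 -> hit
0 -> hit
2 -> hit
0 -> hit
2 -> hit
8 -> miss, evict 2, frames {0,7,5,9,8}
Hits: 16.

16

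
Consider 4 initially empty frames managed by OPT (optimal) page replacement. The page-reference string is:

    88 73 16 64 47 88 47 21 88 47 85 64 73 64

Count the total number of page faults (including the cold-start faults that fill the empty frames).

8

88 → fault, frames {88}
73 → fault, frames {88,73}
16 → fault, frames {88,73,16}
64 → fault, frames {88,73,16,64}
47 → fault, evict 16, frames {88,73,64,47}
88 → hit
47 → hit
21 → fault, evict 73, frames {88,64,47,21}
88 → hit
47 → hit
85 → fault, evict 21, frames {88,64,47,85}
64 → hit
73 → fault, evict 85, frames {88,64,47,73}
64 → hit
Page faults: 8.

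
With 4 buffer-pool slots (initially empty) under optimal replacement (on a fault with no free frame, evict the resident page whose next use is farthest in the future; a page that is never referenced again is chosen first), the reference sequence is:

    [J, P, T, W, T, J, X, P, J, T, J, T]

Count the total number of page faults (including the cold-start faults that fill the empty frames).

5

J -> fault, frames (J)
P -> fault, frames (J P)
T -> fault, frames (J P T)
W -> fault, frames (J P T W)
T -> hit
J -> hit
X -> fault, evict W, frames (J P T X)
P -> hit
J -> hit
T -> hit
J -> hit
T -> hit
Page faults: 5.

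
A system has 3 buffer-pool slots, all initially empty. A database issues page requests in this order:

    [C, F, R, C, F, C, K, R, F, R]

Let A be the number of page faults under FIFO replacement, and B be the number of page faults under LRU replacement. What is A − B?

Under FIFO: F F F . . . F . . . → 4 faults.
Under LRU: F F F . . . F F F . → 6 faults.
A − B = 4 − 6 = -2.

-2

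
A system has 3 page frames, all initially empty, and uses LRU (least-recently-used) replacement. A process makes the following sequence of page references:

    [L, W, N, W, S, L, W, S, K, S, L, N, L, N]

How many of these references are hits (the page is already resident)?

6

L → fault, frames {L}
W → fault, frames {L,W}
N → fault, frames {L,W,N}
W → hit
S → fault, evict L, frames {N,W,S}
L → fault, evict N, frames {W,S,L}
W → hit
S → hit
K → fault, evict L, frames {W,S,K}
S → hit
L → fault, evict W, frames {K,S,L}
N → fault, evict K, frames {S,L,N}
L → hit
N → hit
Hits: 6.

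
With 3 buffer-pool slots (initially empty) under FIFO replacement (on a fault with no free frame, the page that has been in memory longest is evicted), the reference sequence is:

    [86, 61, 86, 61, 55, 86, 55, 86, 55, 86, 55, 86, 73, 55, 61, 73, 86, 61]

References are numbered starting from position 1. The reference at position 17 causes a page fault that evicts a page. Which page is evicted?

pos 1: 86: miss, frames [86]
pos 2: 61: miss, frames [86, 61]
pos 3: 86: hit
pos 4: 61: hit
pos 5: 55: miss, frames [86, 61, 55]
pos 6: 86: hit
pos 7: 55: hit
pos 8: 86: hit
pos 9: 55: hit
pos 10: 86: hit
pos 11: 55: hit
pos 12: 86: hit
pos 13: 73: miss, evict 86, frames [61, 55, 73]
pos 14: 55: hit
pos 15: 61: hit
pos 16: 73: hit
pos 17: 86: miss, evict 61, frames [55, 73, 86]
At position 17, page 61 is evicted.

61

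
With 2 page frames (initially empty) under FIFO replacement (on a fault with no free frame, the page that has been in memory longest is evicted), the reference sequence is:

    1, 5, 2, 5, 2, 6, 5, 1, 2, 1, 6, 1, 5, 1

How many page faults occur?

10

1 → miss, frames [1]
5 → miss, frames [1, 5]
2 → miss, evict 1, frames [5, 2]
5 → hit
2 → hit
6 → miss, evict 5, frames [2, 6]
5 → miss, evict 2, frames [6, 5]
1 → miss, evict 6, frames [5, 1]
2 → miss, evict 5, frames [1, 2]
1 → hit
6 → miss, evict 1, frames [2, 6]
1 → miss, evict 2, frames [6, 1]
5 → miss, evict 6, frames [1, 5]
1 → hit
Page faults: 10.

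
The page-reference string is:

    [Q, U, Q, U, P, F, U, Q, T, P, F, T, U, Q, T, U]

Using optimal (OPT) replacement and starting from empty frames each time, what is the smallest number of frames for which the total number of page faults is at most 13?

f=1: 16 faults
f=2: 11 faults
f=3: 8 faults
f=4: 6 faults
f=5: 5 faults
Smallest f with faults ≤ 13 is 2.

2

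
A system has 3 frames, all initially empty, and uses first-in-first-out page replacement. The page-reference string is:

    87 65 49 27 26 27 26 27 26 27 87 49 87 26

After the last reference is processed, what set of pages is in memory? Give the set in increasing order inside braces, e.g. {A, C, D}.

{26, 49, 87}

87: fault, frames (87)
65: fault, frames (87 65)
49: fault, frames (87 65 49)
27: fault, evict 87, frames (65 49 27)
26: fault, evict 65, frames (49 27 26)
27: hit
26: hit
27: hit
26: hit
27: hit
87: fault, evict 49, frames (27 26 87)
49: fault, evict 27, frames (26 87 49)
87: hit
26: hit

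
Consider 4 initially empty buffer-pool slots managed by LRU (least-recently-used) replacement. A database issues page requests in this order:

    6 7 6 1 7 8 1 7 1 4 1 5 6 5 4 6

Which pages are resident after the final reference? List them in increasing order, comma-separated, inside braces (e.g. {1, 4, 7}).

{1, 4, 5, 6}

6 -> miss, frames {6}
7 -> miss, frames {6,7}
6 -> hit
1 -> miss, frames {7,6,1}
7 -> hit
8 -> miss, frames {6,1,7,8}
1 -> hit
7 -> hit
1 -> hit
4 -> miss, evict 6, frames {8,7,1,4}
1 -> hit
5 -> miss, evict 8, frames {7,4,1,5}
6 -> miss, evict 7, frames {4,1,5,6}
5 -> hit
4 -> hit
6 -> hit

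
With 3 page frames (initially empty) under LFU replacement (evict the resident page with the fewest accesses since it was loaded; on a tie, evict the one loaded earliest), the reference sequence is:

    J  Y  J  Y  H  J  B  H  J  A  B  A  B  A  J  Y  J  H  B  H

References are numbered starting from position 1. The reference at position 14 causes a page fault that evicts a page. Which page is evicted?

B

pos 1: J -> fault, frames [J]
pos 2: Y -> fault, frames [J, Y]
pos 3: J -> hit
pos 4: Y -> hit
pos 5: H -> fault, frames [J, Y, H]
pos 6: J -> hit
pos 7: B -> fault, evict H, frames [J, Y, B]
pos 8: H -> fault, evict B, frames [J, Y, H]
pos 9: J -> hit
pos 10: A -> fault, evict H, frames [J, Y, A]
pos 11: B -> fault, evict A, frames [J, Y, B]
pos 12: A -> fault, evict B, frames [J, Y, A]
pos 13: B -> fault, evict A, frames [J, Y, B]
pos 14: A -> fault, evict B, frames [J, Y, A]
At position 14, page B is evicted.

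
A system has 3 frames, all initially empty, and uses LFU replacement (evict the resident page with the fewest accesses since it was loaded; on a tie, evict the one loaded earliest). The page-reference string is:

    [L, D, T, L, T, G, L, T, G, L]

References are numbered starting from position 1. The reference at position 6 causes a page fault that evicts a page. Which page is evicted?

D

pos 1: L → miss, frames {L}
pos 2: D → miss, frames {L,D}
pos 3: T → miss, frames {L,D,T}
pos 4: L → hit
pos 5: T → hit
pos 6: G → miss, evict D, frames {L,T,G}
At position 6, page D is evicted.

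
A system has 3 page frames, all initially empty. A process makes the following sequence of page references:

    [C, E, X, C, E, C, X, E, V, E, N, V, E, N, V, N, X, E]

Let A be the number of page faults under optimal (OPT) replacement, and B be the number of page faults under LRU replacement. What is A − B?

-1

Under OPT: F F F . . . . . F . F . . . . . F . → 6 faults.
Under LRU: F F F . . . . . F . F . . . . . F F → 7 faults.
A − B = 6 − 7 = -1.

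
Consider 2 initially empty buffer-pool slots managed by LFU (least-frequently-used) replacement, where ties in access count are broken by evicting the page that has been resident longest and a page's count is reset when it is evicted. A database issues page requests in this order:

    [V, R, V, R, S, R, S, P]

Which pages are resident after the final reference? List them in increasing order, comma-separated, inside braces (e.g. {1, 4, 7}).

{P, R}

V: miss, frames [V]
R: miss, frames [V, R]
V: hit
R: hit
S: miss, evict V, frames [R, S]
R: hit
S: hit
P: miss, evict S, frames [R, P]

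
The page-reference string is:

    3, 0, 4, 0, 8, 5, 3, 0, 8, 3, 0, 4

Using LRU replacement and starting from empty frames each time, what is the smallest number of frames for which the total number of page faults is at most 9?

f=1: 12 faults
f=2: 11 faults
f=3: 9 faults
f=4: 7 faults
f=5: 5 faults
Smallest f with faults ≤ 9 is 3.

3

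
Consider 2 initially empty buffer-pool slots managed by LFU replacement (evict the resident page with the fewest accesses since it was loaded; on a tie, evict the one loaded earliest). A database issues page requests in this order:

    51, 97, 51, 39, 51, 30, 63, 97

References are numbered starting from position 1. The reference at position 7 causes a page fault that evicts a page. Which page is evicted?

30

pos 1: 51 -> miss, frames [51]
pos 2: 97 -> miss, frames [51, 97]
pos 3: 51 -> hit
pos 4: 39 -> miss, evict 97, frames [51, 39]
pos 5: 51 -> hit
pos 6: 30 -> miss, evict 39, frames [51, 30]
pos 7: 63 -> miss, evict 30, frames [51, 63]
At position 7, page 30 is evicted.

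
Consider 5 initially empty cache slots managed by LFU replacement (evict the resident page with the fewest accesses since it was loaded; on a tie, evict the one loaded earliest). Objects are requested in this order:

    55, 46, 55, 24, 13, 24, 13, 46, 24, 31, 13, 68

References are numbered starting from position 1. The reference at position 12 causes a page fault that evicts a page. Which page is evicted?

31

pos 1: 55 → fault, frames {55}
pos 2: 46 → fault, frames {55,46}
pos 3: 55 → hit
pos 4: 24 → fault, frames {55,46,24}
pos 5: 13 → fault, frames {55,46,24,13}
pos 6: 24 → hit
pos 7: 13 → hit
pos 8: 46 → hit
pos 9: 24 → hit
pos 10: 31 → fault, frames {55,46,24,13,31}
pos 11: 13 → hit
pos 12: 68 → fault, evict 31, frames {55,46,24,13,68}
At position 12, page 31 is evicted.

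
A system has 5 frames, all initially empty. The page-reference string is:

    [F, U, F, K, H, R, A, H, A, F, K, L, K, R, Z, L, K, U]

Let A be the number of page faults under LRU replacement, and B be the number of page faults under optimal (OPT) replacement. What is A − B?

1

Under LRU: F F . F F F F . . . . F . F F . . F → 10 faults.
Under OPT: F F . F F F F . . . . F . . F . . F → 9 faults.
A − B = 10 − 9 = 1.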